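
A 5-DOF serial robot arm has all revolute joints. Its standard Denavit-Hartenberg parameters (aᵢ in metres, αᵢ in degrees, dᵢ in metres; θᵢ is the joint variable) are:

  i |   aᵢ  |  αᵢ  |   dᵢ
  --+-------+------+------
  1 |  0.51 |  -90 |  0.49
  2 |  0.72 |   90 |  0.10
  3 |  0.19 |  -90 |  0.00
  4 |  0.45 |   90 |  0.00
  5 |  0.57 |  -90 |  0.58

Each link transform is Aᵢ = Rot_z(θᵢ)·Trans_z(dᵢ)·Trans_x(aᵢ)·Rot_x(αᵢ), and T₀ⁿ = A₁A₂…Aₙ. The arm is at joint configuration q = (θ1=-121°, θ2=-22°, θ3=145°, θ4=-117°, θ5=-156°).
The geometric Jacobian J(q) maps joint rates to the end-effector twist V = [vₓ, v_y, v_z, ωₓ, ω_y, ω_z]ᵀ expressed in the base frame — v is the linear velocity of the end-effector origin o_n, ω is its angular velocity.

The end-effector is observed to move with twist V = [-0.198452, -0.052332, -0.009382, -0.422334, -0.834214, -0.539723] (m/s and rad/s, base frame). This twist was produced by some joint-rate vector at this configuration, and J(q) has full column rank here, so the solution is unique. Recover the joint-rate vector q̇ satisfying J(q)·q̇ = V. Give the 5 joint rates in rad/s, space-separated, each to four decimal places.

o_n = [-0.7446, -1.4740, 0.5974]
J₁: ẑ×o_n = [1.4740, -0.7446, 0.0000], ω = ẑ
J2: z=[0.8572, -0.5150, 0.0000] o=[-0.2627, -0.4372, 0.4900] → [-0.0553, -0.0921, -1.1369, 0.8572, -0.5150, 0.0000]
J3: z=[0.1929, 0.3211, 0.9272] o=[-0.5208, -1.0609, 0.7597] → [0.3309, -0.1762, -0.0078, 0.1929, 0.3211, 0.9272]
J4: z=[-0.4282, 0.8777, -0.2149] o=[-0.3530, -0.9933, 0.7014] → [-0.1946, 0.0396, 0.5495, -0.4282, 0.8777, -0.2149]
J5: z=[-0.8742, -0.4626, -0.1475] o=[-0.4560, -0.9372, 1.1359] → [0.1699, -0.4282, 0.3357, -0.8742, -0.4626, -0.1475]
q̇ = J⁺·V = [-0.1810, -0.0790, -0.4200, -0.5390, 0.5770]

-0.1810 -0.0790 -0.4200 -0.5390 0.5770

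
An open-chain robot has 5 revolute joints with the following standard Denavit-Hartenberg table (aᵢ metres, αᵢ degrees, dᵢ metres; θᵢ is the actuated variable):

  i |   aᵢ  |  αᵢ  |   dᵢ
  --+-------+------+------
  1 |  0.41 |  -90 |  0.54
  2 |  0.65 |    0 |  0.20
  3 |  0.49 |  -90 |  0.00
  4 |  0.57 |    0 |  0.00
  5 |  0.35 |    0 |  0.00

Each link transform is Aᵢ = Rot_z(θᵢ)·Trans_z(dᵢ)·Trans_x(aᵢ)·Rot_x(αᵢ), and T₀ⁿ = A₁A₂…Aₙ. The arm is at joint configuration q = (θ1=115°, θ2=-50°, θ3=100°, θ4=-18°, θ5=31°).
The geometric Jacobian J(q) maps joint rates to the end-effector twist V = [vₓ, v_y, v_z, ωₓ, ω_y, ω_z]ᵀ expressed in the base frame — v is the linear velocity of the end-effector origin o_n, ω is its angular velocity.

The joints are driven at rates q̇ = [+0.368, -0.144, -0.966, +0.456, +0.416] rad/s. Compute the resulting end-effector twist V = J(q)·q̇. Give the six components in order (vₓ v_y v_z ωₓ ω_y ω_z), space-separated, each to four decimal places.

-0.4970 0.8649 1.0310 1.2883 -0.1363 -0.1925

o_n = [-0.9924, 1.4245, -0.0140]
J₁: ẑ×o_n = [-1.4245, -0.9924, 0.0000], ω = ẑ
J2: z=[-0.9063, -0.4226, 0.0000] o=[-0.1733, 0.3716, 0.5400] → [0.2341, -0.5021, -1.3004, -0.9063, -0.4226, 0.0000]
J3: z=[-0.9063, -0.4226, 0.0000] o=[-0.5311, 0.6657, 1.0379] → [0.4445, -0.9533, -0.8826, -0.9063, -0.4226, 0.0000]
J4: z=[0.3237, -0.6943, -0.6428] o=[-0.6642, 0.9512, 0.6626] → [0.7739, 0.4300, -0.0746, 0.3237, -0.6943, -0.6428]
J5: z=[0.3237, -0.6943, -0.6428] o=[-0.9711, 1.1926, 0.2473] → [0.3305, 0.0983, 0.0603, 0.3237, -0.6943, -0.6428]
V = J·q̇ = [-0.4970, 0.8649, 1.0310, 1.2883, -0.1363, -0.1925]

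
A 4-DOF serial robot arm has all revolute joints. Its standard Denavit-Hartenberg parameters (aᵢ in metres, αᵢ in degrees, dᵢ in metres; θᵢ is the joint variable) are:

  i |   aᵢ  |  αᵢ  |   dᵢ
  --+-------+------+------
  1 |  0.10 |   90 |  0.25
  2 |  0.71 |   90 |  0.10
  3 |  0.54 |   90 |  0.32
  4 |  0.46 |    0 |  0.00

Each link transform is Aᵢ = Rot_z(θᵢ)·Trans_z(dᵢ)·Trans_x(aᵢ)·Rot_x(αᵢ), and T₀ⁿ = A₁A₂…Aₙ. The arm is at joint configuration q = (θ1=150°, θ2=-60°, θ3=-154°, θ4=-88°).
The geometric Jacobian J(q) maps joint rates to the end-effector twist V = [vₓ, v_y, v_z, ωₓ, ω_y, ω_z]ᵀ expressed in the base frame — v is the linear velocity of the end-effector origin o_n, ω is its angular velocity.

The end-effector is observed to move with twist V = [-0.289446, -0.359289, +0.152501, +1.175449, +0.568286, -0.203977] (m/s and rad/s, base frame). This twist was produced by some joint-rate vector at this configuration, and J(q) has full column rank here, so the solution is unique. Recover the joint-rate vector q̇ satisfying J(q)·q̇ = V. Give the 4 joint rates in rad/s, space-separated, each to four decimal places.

o_n = [-0.3543, 0.0386, 0.1378]
J₁: ẑ×o_n = [-0.0386, -0.3543, 0.0000], ω = ẑ
J2: z=[0.5000, 0.8660, 0.0000] o=[-0.0866, 0.0500, 0.2500] → [-0.0972, 0.0561, 0.2261, 0.5000, 0.8660, 0.0000]
J3: z=[0.7500, -0.4330, -0.5000] o=[-0.3440, 0.3141, -0.3649] → [-0.3554, -0.3719, -0.2111, 0.7500, -0.4330, -0.5000]
J4: z=[0.6392, 0.6688, 0.3796] o=[-0.0122, -0.1508, -0.1046] → [0.0902, -0.2848, 0.3498, 0.6392, 0.6688, 0.3796]
q̇ = J⁺·V = [-0.0010, 0.6880, 0.7370, 0.4360]

-0.0010 0.6880 0.7370 0.4360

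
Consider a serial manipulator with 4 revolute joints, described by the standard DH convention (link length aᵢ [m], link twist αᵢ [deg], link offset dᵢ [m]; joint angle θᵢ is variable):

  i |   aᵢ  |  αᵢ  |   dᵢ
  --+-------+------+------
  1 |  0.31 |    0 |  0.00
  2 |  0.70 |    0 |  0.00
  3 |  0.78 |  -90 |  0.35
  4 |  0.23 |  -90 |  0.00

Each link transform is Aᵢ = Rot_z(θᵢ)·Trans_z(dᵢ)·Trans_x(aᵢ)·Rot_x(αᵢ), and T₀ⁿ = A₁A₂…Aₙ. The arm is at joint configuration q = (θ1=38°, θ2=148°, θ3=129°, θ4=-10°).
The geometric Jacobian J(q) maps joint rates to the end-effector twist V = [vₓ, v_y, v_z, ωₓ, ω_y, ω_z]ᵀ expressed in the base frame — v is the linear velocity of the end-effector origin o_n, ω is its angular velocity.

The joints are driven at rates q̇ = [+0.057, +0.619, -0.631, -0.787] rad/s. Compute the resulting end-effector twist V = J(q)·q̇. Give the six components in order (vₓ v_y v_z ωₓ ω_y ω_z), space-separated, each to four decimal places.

o_n = [0.2598, -0.5940, 0.3899]
J₁: ẑ×o_n = [0.5940, 0.2598, -0.0000], ω = ẑ
J2: z=[0.0000, 0.0000, 1.0000] o=[0.2443, 0.1909, 0.0000] → [0.7849, 0.0155, -0.0000, 0.0000, 0.0000, 1.0000]
J3: z=[0.0000, 0.0000, 1.0000] o=[-0.4519, 0.1177, 0.0000] → [0.7117, 0.7117, -0.0000, 0.0000, 0.0000, 1.0000]
J4: z=[0.7071, 0.7071, 0.0000] o=[0.0997, -0.4339, 0.3500] → [0.0282, -0.0282, -0.2265, 0.7071, 0.7071, 0.0000]
V = J·q̇ = [0.0484, -0.4024, 0.1783, -0.5565, -0.5565, 0.0450]

0.0484 -0.4024 0.1783 -0.5565 -0.5565 0.0450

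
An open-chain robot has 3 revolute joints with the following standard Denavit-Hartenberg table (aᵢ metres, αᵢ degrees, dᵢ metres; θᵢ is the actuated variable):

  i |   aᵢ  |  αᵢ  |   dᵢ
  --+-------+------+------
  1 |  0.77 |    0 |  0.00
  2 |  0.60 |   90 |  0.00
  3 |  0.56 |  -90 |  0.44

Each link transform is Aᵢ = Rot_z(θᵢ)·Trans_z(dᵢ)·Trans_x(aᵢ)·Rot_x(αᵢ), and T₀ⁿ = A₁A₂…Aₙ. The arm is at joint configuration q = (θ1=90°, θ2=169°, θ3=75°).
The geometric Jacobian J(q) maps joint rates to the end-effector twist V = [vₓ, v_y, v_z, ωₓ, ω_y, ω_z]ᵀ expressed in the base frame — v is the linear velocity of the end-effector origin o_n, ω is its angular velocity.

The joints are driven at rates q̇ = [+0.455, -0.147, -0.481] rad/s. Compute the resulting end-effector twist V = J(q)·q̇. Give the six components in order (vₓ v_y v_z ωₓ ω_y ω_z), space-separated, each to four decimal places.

o_n = [-0.5741, 0.1227, 0.5409]
J₁: ẑ×o_n = [-0.1227, -0.5741, 0.0000], ω = ẑ
J2: z=[0.0000, 0.0000, 1.0000] o=[0.0000, 0.7700, 0.0000] → [0.6473, -0.5741, 0.0000, 0.0000, 0.0000, 1.0000]
J3: z=[-0.9816, 0.1908, 0.0000] o=[-0.1145, 0.1810, 0.0000] → [0.1032, 0.5310, 0.1449, -0.9816, 0.1908, 0.0000]
V = J·q̇ = [-0.2006, -0.4322, -0.0697, 0.4722, -0.0918, 0.3080]

-0.2006 -0.4322 -0.0697 0.4722 -0.0918 0.3080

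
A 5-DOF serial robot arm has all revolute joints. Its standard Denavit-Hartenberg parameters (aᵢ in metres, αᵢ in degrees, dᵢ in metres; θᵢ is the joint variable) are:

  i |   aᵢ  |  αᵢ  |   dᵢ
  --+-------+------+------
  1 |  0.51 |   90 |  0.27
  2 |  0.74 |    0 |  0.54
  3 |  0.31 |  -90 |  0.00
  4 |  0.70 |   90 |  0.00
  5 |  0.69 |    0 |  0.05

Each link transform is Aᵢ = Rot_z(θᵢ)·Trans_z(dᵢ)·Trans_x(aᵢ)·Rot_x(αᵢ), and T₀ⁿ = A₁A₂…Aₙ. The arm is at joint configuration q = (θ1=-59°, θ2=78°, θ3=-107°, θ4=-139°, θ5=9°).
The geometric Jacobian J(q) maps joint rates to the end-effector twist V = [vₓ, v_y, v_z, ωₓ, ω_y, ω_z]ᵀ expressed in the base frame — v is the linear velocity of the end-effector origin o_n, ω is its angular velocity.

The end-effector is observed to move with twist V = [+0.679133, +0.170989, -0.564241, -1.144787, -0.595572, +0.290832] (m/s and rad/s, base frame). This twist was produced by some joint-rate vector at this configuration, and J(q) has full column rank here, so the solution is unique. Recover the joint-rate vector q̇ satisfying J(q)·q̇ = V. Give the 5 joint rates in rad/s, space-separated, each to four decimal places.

o_n = [-1.1834, -0.7655, 1.4593]
J₁: ẑ×o_n = [0.7655, -1.1834, 0.0000], ω = ẑ
J2: z=[-0.8572, -0.5150, 0.0000] o=[0.2627, -0.4372, 0.2700] → [-0.6125, 1.0195, -0.4633, -0.8572, -0.5150, 0.0000]
J3: z=[-0.8572, -0.5150, 0.0000] o=[-0.1210, -0.8472, 0.9938] → [-0.2397, 0.3990, -0.6171, -0.8572, -0.5150, 0.0000]
J4: z=[0.2497, -0.4156, 0.8746] o=[0.0187, -1.0796, 0.8435] → [-0.5306, -1.2051, -0.4211, 0.2497, -0.4156, 0.8746]
J5: z=[0.3514, 0.8805, 0.3181] o=[-0.6129, -0.9200, 1.0997] → [0.2676, -0.3078, 0.5566, 0.3514, 0.8805, 0.3181]
q̇ = J⁺·V = [0.9410, 0.0590, 0.9460, -0.6070, -0.3750]

0.9410 0.0590 0.9460 -0.6070 -0.3750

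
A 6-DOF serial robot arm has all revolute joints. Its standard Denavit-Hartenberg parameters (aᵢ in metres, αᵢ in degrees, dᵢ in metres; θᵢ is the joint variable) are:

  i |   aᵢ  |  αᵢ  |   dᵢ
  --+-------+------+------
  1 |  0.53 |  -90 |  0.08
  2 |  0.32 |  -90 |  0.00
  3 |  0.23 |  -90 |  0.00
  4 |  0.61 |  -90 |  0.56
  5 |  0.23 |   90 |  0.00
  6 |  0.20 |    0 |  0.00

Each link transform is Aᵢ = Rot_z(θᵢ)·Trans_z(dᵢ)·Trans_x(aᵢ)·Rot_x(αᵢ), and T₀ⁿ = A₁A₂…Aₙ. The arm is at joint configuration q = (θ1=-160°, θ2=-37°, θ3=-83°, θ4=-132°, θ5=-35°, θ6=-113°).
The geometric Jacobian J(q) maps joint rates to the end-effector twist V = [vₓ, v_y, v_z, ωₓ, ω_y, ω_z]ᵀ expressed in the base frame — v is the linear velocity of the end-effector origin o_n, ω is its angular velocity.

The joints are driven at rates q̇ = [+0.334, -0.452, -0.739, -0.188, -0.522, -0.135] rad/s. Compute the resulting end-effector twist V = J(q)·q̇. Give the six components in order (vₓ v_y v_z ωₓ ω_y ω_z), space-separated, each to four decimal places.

0.0453 -0.9529 0.8117 0.5541 1.1084 0.9466

o_n = [-1.5849, -0.0723, 0.2924]
J₁: ẑ×o_n = [0.0723, -1.5849, 0.0000], ω = ẑ
J2: z=[0.3420, -0.9397, 0.0000] o=[-0.4980, -0.1813, 0.0800] → [-0.1996, -0.0727, -0.9841, 0.3420, -0.9397, 0.0000]
J3: z=[-0.5655, -0.2058, -0.7986] o=[-0.7382, -0.2687, 0.2726] → [0.1527, 0.6874, -0.2853, -0.5655, -0.2058, -0.7986]
J4: z=[-0.7866, -0.1566, 0.5973] o=[-0.6811, -0.4909, 0.2894] → [-0.2505, -0.5375, -0.4707, -0.7866, -0.1566, 0.5973]
J5: z=[-0.1941, -0.8556, -0.4799] o=[-1.4792, -0.2776, 0.2320] → [0.0468, 0.0625, -0.1303, -0.1941, -0.8556, -0.4799]
J6: z=[-0.3081, -0.4113, 0.8579] o=[-1.6934, -0.2053, 0.1897] → [-0.1563, 0.1247, 0.0037, -0.3081, -0.4113, 0.8579]
V = J·q̇ = [0.0453, -0.9529, 0.8117, 0.5541, 1.1084, 0.9466]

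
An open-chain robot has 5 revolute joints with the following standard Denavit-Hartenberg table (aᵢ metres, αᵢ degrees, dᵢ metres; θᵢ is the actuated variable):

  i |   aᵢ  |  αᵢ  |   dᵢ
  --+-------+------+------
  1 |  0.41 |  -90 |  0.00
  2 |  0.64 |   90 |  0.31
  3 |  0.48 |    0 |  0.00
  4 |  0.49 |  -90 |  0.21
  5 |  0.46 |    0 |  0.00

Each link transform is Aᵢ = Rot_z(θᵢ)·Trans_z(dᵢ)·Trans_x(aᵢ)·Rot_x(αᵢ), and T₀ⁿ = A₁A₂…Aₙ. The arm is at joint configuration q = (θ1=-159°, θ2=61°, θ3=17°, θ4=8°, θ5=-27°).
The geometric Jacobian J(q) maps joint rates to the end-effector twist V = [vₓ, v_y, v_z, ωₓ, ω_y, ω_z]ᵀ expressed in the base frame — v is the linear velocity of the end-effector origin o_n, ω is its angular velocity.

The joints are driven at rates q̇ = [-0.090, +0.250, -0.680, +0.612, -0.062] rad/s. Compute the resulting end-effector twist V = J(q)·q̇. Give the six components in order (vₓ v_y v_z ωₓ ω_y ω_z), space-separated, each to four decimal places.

0.0146 0.5695 -0.4071 0.1131 -0.1642 -0.1459

o_n = [-1.2936, -1.3863, -1.4715]
J₁: ẑ×o_n = [1.3863, -1.2936, 0.0000], ω = ẑ
J2: z=[0.3584, -0.9336, 0.0000] o=[-0.3828, -0.1469, 0.0000] → [1.3737, 0.5273, -1.2945, 0.3584, -0.9336, 0.0000]
J3: z=[-0.8165, -0.3134, 0.4848] o=[-0.5613, -0.5475, -0.5598] → [0.6924, -1.0995, 0.4554, -0.8165, -0.3134, 0.4848]
J4: z=[-0.8165, -0.3134, 0.4848] o=[-0.7188, -0.7583, -0.9612] → [0.4644, -0.6953, 0.3326, -0.8165, -0.3134, 0.4848]
J5: z=[0.5161, -0.7727, 0.3696] o=[-1.0171, -1.0946, -1.2478] → [0.2806, 0.0132, -0.3642, 0.5161, -0.7727, 0.3696]
V = J·q̇ = [0.0146, 0.5695, -0.4071, 0.1131, -0.1642, -0.1459]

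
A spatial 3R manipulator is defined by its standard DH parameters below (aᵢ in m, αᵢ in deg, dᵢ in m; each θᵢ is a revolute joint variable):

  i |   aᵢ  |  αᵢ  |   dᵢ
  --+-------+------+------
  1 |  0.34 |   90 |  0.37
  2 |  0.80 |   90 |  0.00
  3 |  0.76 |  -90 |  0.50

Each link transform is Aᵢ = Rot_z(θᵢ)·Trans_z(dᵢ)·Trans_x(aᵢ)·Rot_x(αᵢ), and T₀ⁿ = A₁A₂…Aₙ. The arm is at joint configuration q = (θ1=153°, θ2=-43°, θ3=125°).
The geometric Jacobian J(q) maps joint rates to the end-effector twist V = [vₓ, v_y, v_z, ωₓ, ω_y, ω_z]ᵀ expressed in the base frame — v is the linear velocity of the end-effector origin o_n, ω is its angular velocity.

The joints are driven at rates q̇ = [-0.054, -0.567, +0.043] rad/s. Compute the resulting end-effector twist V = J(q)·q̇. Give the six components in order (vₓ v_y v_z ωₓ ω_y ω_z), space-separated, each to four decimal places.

0.3556 -0.1861 0.0606 -0.2313 -0.5185 -0.0854

o_n = [0.0463, 0.6751, -0.2440]
J₁: ẑ×o_n = [-0.6751, 0.0463, 0.0000], ω = ẑ
J2: z=[0.4540, 0.8910, 0.0000] o=[-0.3029, 0.1544, 0.3700] → [-0.5471, 0.2787, -0.0747, 0.4540, 0.8910, 0.0000]
J3: z=[0.6077, -0.3096, -0.7314] o=[-0.8243, 0.4200, -0.1756] → [0.2078, -0.5951, 0.4246, 0.6077, -0.3096, -0.7314]
V = J·q̇ = [0.3556, -0.1861, 0.0606, -0.2313, -0.5185, -0.0854]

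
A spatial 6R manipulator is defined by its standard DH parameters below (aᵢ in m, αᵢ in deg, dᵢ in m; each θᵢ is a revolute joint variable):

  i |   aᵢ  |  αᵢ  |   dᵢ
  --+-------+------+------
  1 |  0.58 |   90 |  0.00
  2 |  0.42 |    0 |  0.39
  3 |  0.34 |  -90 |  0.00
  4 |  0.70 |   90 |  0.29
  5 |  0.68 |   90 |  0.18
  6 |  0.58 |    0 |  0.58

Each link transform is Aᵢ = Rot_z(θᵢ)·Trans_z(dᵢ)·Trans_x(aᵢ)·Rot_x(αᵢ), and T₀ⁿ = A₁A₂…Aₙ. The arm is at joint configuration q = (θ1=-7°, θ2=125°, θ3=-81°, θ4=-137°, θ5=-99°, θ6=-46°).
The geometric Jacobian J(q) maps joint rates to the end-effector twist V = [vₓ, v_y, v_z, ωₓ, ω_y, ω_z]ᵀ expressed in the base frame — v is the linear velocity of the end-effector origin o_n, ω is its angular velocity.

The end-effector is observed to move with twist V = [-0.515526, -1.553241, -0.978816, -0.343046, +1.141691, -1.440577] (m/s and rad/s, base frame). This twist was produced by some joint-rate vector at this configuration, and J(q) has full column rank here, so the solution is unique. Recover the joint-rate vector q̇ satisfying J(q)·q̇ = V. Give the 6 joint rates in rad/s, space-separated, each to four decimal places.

-0.8990 -0.9960 -0.0200 0.0190 0.5470 -0.4820

o_n = [1.1267, -0.6770, 0.2186]
J₁: ẑ×o_n = [0.6770, 1.1267, -0.0000], ω = ẑ
J2: z=[-0.1219, -0.9925, 0.0000] o=[0.5757, -0.0707, 0.0000] → [-0.2169, 0.0266, 0.6208, -0.1219, -0.9925, 0.0000]
J3: z=[-0.1219, -0.9925, 0.0000] o=[0.2890, -0.4284, 0.3440] → [0.1245, -0.0153, 0.8617, -0.1219, -0.9925, 0.0000]
J4: z=[-0.6895, 0.0847, 0.7193] o=[0.5318, -0.4582, 0.5802] → [0.1268, 0.1786, 0.1005, -0.6895, 0.0847, 0.7193]
J5: z=[-0.3978, 0.7857, -0.4738] o=[-0.0919, -0.8626, 0.4332] → [-0.0807, -0.6627, -1.0312, -0.3978, 0.7857, -0.4738]
J6: z=[0.4900, 0.6185, 0.6143] o=[0.3640, -0.7129, -0.0812] → [0.1634, 0.3217, -0.4541, 0.4900, 0.6185, 0.6143]
q̇ = J⁺·V = [-0.8990, -0.9960, -0.0200, 0.0190, 0.5470, -0.4820]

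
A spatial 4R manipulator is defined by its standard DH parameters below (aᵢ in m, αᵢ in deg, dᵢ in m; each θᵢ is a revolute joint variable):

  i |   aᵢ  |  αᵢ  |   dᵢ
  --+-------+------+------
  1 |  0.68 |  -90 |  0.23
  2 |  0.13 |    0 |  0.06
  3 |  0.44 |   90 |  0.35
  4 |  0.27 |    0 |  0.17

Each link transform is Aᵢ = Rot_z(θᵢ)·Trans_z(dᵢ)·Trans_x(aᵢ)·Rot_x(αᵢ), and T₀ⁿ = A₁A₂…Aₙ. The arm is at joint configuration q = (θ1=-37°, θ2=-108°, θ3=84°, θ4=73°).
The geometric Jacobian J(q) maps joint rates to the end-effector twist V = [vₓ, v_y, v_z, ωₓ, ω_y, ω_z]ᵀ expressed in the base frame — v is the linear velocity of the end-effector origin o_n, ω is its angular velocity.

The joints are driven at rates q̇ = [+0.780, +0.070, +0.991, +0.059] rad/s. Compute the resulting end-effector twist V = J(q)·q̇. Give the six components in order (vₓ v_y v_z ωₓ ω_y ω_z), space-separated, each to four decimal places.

o_n = [1.2365, -0.0951, 0.7200]
J₁: ẑ×o_n = [0.0951, 1.2365, -0.0000], ω = ẑ
J2: z=[0.6018, 0.7986, 0.0000] o=[0.5431, -0.4092, 0.2300] → [0.3913, -0.2949, -0.3648, 0.6018, 0.7986, 0.0000]
J3: z=[0.6018, 0.7986, 0.0000] o=[0.5471, -0.3371, 0.3536] → [0.2926, -0.2205, -0.4049, 0.6018, 0.7986, 0.0000]
J4: z=[-0.3248, 0.2448, 0.9135] o=[1.0788, -0.2995, 0.5326] → [-0.1409, 0.2050, -0.1050, -0.3248, 0.2448, 0.9135]
V = J·q̇ = [0.3832, 0.7374, -0.4330, 0.6194, 0.8618, 0.8339]

0.3832 0.7374 -0.4330 0.6194 0.8618 0.8339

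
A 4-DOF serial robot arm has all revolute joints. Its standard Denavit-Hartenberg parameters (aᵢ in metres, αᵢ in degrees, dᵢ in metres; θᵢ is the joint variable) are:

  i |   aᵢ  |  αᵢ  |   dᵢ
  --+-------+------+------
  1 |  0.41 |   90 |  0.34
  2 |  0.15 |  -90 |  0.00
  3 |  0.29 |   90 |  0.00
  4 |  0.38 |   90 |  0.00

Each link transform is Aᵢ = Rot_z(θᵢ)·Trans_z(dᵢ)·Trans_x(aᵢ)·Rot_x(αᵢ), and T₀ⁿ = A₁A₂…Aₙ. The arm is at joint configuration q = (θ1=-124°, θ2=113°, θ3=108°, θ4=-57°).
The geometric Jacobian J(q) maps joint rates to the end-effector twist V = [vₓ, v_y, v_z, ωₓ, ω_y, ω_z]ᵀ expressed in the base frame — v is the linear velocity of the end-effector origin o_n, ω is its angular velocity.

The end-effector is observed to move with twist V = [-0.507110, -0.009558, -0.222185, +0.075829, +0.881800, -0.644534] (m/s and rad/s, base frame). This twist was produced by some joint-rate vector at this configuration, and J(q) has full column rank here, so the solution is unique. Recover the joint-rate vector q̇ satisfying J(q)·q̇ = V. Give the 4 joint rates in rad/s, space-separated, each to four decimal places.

-0.4960 0.4840 0.7700 0.1740

o_n = [-0.0023, -0.8486, 0.4612]
J₁: ẑ×o_n = [0.8486, -0.0023, 0.0000], ω = ẑ
J2: z=[-0.8290, 0.5592, 0.0000] o=[-0.2293, -0.3399, 0.3400] → [0.0678, 0.1005, 0.2948, -0.8290, 0.5592, 0.0000]
J3: z=[0.5147, 0.7631, -0.3907] o=[-0.1965, -0.2913, 0.4781] → [-0.2306, -0.0672, -0.4351, 0.5147, 0.7631, -0.3907]
J4: z=[0.4640, 0.1353, 0.8755] o=[0.0126, -0.4746, 0.3956] → [0.3363, -0.0435, -0.1715, 0.4640, 0.1353, 0.8755]
q̇ = J⁺·V = [-0.4960, 0.4840, 0.7700, 0.1740]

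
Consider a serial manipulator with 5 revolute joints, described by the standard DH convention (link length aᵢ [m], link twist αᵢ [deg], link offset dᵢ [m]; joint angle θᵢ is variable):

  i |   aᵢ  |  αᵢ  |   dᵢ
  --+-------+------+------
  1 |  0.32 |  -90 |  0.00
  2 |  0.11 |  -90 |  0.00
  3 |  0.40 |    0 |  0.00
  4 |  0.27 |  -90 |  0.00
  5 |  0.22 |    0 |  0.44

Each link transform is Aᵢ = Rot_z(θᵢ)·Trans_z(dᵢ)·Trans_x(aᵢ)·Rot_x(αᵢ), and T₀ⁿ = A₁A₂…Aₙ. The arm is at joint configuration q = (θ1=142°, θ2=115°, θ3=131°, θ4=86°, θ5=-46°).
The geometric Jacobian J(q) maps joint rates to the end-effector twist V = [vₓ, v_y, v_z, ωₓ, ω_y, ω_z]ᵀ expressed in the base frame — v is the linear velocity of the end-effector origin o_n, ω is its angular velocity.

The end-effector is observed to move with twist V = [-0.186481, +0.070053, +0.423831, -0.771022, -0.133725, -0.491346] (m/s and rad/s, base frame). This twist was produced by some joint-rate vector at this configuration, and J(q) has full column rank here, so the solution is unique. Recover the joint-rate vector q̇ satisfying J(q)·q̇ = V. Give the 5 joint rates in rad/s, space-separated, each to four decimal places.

0.4030 -0.2010 -0.3080 -0.5460 0.9780

o_n = [-0.4013, -0.0722, 0.2711]
J₁: ẑ×o_n = [0.0722, -0.4013, 0.0000], ω = ẑ
J2: z=[-0.6157, -0.7880, 0.0000] o=[-0.2522, 0.1970, 0.0000] → [-0.2136, 0.1669, 0.0482, -0.6157, -0.7880, 0.0000]
J3: z=[0.7142, -0.5580, 0.4226] o=[-0.2155, 0.1684, -0.0997] → [-0.1052, -0.3433, -0.2755, 0.7142, -0.5580, 0.4226]
J4: z=[0.7142, -0.5580, 0.4226] o=[-0.1171, 0.4746, 0.1381] → [0.1569, -0.2151, -0.5491, 0.7142, -0.5580, 0.4226]
J5: z=[-0.2913, -0.7859, -0.5454] o=[-0.2889, 0.4026, 0.3336] → [-0.2099, 0.0431, 0.0500, -0.2913, -0.7859, -0.5454]
q̇ = J⁺·V = [0.4030, -0.2010, -0.3080, -0.5460, 0.9780]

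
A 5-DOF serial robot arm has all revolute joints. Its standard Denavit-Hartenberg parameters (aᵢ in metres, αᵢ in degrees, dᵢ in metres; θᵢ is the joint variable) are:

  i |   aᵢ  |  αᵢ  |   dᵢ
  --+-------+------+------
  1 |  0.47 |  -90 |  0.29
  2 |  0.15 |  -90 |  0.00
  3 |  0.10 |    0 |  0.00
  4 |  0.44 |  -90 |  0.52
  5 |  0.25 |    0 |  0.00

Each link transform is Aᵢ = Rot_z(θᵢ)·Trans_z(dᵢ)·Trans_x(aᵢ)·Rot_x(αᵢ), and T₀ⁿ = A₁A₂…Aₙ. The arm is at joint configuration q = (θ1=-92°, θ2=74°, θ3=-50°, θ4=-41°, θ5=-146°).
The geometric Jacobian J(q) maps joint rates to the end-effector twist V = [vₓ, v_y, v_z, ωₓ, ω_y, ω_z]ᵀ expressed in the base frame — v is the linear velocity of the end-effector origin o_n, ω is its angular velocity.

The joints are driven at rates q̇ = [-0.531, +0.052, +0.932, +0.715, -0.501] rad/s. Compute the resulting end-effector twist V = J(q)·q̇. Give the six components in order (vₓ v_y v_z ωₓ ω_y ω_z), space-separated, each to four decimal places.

-0.0797 -0.3672 -0.3796 0.1033 1.7187 -0.5035

o_n = [0.3128, 0.0954, -0.0939]
J₁: ẑ×o_n = [-0.0954, 0.3128, 0.0000], ω = ẑ
J2: z=[0.9994, -0.0349, 0.0000] o=[-0.0164, -0.4697, 0.2900] → [0.0134, 0.3837, 0.5763, 0.9994, -0.0349, 0.0000]
J3: z=[0.0335, 0.9607, -0.2756] o=[-0.0178, -0.5110, 0.1458] → [-0.0632, -0.0831, -0.2973, 0.0335, 0.9607, -0.2756]
J4: z=[0.0335, 0.9607, -0.2756] o=[0.0581, -0.5314, 0.0840] → [0.0018, -0.0642, -0.2237, 0.0335, 0.9607, -0.2756]
J5: z=[0.0078, -0.2760, -0.9611] o=[0.5153, -0.0451, -0.0519] → [0.1467, 0.1949, -0.0548, 0.0078, -0.2760, -0.9611]
V = J·q̇ = [-0.0797, -0.3672, -0.3796, 0.1033, 1.7187, -0.5035]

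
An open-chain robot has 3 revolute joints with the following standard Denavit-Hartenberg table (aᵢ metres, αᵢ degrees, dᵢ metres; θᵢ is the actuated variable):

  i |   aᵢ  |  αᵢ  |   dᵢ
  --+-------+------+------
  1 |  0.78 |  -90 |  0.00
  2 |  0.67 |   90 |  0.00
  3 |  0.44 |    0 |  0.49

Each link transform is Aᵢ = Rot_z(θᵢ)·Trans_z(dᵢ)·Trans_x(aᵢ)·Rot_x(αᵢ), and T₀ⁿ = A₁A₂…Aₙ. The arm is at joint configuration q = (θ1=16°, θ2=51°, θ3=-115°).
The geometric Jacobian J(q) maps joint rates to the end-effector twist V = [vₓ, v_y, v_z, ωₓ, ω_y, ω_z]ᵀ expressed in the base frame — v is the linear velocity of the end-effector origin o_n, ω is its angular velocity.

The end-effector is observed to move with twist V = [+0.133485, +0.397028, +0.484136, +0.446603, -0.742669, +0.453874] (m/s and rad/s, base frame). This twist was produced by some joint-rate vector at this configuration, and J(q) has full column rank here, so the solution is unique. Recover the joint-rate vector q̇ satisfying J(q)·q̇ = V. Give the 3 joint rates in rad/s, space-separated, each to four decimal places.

o_n = [1.5186, 0.0206, -0.0678]
J₁: ẑ×o_n = [-0.0206, 1.5186, 0.0000], ω = ẑ
J2: z=[-0.2756, 0.9613, 0.0000] o=[0.7498, 0.2150, 0.0000] → [-0.0652, -0.0187, -0.6854, -0.2756, 0.9613, 0.0000]
J3: z=[0.7470, 0.2142, 0.6293] o=[1.1551, 0.3312, -0.5207] → [0.2925, -0.1096, -0.3099, 0.7470, 0.2142, 0.6293]
q̇ = J⁺·V = [0.2720, -0.8370, 0.2890]

0.2720 -0.8370 0.2890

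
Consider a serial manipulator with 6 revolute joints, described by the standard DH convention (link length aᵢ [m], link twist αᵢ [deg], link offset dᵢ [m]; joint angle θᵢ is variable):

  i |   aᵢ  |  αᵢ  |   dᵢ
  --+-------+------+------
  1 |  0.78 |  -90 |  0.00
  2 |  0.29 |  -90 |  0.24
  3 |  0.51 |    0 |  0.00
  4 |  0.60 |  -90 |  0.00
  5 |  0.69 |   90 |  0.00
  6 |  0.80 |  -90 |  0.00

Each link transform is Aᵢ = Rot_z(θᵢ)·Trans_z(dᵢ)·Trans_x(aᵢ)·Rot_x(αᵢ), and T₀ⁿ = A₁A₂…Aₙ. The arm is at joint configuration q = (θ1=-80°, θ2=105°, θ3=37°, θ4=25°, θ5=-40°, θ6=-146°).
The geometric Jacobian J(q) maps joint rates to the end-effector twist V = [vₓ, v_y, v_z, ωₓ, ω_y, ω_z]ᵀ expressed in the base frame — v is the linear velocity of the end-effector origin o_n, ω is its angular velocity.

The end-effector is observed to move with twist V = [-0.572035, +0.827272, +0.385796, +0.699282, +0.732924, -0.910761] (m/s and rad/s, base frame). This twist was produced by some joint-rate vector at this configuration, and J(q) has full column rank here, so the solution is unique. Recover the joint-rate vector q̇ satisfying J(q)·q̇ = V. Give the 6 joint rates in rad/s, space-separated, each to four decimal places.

-0.4680 0.5940 -0.3550 0.9130 -0.6190 -0.1210

o_n = [-0.3283, -0.4694, -1.3320]
J₁: ẑ×o_n = [0.4694, -0.3283, 0.0000], ω = ẑ
J2: z=[0.9848, 0.1736, 0.0000] o=[0.1354, -0.7682, 0.0000] → [-0.2313, 1.3118, 0.3747, 0.9848, 0.1736, 0.0000]
J3: z=[-0.1677, 0.9513, 0.2588] o=[0.3588, -0.6526, -0.2801] → [-1.0480, -0.3542, 0.6228, -0.1677, 0.9513, 0.2588]
J4: z=[-0.1677, 0.9513, 0.2588] o=[0.0382, -0.6020, -0.6735] → [-0.6607, -0.2053, 0.3263, -0.1677, 0.9513, 0.2588]
J5: z=[-0.4227, -0.3066, 0.8529] o=[-0.4962, -0.6222, -0.9456] → [-0.0119, -0.0201, -0.0131, -0.4227, -0.3066, 0.8529]
J6: z=[0.4440, 0.7503, 0.4898] o=[-1.0413, -0.2181, -1.0705] → [-0.0731, 0.4653, -0.6466, 0.4440, 0.7503, 0.4898]
q̇ = J⁺·V = [-0.4680, 0.5940, -0.3550, 0.9130, -0.6190, -0.1210]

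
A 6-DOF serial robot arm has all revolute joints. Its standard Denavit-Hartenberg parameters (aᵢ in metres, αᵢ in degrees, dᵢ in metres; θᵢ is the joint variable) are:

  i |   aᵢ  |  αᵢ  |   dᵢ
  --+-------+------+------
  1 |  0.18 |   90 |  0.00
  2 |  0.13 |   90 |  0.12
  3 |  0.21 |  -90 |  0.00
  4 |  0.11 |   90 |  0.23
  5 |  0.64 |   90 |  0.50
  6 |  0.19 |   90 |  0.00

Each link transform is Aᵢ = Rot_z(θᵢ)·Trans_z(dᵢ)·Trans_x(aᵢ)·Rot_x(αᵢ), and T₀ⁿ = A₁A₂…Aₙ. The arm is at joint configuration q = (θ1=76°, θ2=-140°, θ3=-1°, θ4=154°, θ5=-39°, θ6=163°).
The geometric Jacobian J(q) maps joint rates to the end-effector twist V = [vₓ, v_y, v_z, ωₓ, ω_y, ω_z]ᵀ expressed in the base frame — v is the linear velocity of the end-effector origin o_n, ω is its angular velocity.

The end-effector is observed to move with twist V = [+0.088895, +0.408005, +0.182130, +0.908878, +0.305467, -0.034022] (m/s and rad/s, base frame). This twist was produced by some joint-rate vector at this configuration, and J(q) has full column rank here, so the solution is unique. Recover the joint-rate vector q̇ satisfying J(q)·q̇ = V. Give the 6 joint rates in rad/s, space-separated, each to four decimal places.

0.6590 -0.2440 0.1510 0.5390 0.9250 -0.6610

o_n = [0.1818, 0.4772, -0.6442]
J₁: ẑ×o_n = [-0.4772, 0.1818, 0.0000], ω = ẑ
J2: z=[0.9703, -0.2419, 0.0000] o=[0.0435, 0.1747, 0.0000] → [0.1558, 0.6250, 0.3271, 0.9703, -0.2419, 0.0000]
J3: z=[-0.1555, -0.6237, 0.7660] o=[0.1359, 0.0490, -0.0836] → [0.0216, -0.0520, -0.0379, -0.1555, -0.6237, 0.7660]
J4: z=[0.9669, -0.2549, -0.0112] o=[0.0934, -0.1062, -0.2185] → [0.1150, 0.4106, 0.5867, 0.9669, -0.2549, -0.0112]
J5: z=[0.0511, 0.2366, -0.9703] o=[0.3433, -0.0617, -0.1945] → [0.4165, 0.1796, 0.0658, 0.0511, 0.2366, -0.9703]
J6: z=[-0.9087, -0.3920, -0.1435] o=[0.1037, 0.6256, -0.5548] → [0.0137, -0.0924, 0.1655, -0.9087, -0.3920, -0.1435]
q̇ = J⁺·V = [0.6590, -0.2440, 0.1510, 0.5390, 0.9250, -0.6610]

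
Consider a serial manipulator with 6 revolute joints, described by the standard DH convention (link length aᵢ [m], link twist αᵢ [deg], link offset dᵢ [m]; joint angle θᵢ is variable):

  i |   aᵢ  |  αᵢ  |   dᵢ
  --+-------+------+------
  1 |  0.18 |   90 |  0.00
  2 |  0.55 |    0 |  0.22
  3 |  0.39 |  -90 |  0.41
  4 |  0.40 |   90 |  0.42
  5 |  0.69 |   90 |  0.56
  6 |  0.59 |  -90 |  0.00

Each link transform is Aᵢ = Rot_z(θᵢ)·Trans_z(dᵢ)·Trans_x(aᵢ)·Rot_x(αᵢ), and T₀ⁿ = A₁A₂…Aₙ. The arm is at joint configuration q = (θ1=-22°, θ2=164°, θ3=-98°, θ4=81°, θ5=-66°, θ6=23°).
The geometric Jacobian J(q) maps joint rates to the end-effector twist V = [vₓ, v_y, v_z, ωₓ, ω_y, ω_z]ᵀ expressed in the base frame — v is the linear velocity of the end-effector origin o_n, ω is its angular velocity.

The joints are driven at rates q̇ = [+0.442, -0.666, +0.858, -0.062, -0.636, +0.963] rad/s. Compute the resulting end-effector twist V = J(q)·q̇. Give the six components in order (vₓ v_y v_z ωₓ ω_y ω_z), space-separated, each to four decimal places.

o_n = [0.8211, -0.1842, 1.0627]
J₁: ẑ×o_n = [0.1842, 0.8211, -0.0000], ω = ẑ
J2: z=[-0.3746, -0.9272, 0.0000] o=[0.1669, -0.0674, 0.0000] → [-0.9853, 0.3981, 0.6503, -0.3746, -0.9272, 0.0000]
J3: z=[-0.3746, -0.9272, 0.0000] o=[-0.4057, -0.0734, 0.1516] → [-0.8447, 0.3413, 1.1790, -0.3746, -0.9272, 0.0000]
J4: z=[-0.8470, 0.3422, 0.4067] o=[-0.4122, -0.5129, 0.5079] → [0.0562, 0.9715, -0.7005, -0.8470, 0.3422, 0.4067]
J5: z=[0.3139, -0.2955, 0.9023] o=[-0.5964, -0.0124, 0.7359] → [0.0584, 1.1764, 0.3650, 0.3139, -0.2955, 0.9023]
J6: z=[-0.0474, -0.9540, -0.2960] o=[0.2337, -0.1433, 1.0249] → [-0.0481, -0.1721, 0.5623, -0.0474, -0.9540, -0.2960]
V = J·q̇ = [-0.0742, -0.5835, 0.9313, -0.2647, -0.9300, -0.4421]

-0.0742 -0.5835 0.9313 -0.2647 -0.9300 -0.4421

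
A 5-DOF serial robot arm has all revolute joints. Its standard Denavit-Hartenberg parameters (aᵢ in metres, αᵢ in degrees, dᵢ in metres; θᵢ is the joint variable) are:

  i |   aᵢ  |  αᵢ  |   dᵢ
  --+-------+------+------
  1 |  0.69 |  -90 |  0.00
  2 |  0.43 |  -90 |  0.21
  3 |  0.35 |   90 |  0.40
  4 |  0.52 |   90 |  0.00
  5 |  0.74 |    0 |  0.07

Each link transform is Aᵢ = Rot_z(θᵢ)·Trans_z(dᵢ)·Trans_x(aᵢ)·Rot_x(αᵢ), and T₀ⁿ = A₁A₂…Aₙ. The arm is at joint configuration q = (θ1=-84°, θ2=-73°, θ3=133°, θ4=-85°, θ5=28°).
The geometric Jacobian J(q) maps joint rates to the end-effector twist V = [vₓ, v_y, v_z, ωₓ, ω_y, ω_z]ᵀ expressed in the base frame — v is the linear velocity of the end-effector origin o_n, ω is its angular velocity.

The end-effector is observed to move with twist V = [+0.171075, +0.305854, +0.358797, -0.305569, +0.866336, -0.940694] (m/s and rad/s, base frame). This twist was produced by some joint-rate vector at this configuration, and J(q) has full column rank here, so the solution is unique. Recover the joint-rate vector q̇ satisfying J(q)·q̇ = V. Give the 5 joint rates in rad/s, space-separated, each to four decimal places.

-0.8260 0.0510 -0.8600 -0.0910 -0.4480

o_n = [-0.2974, -0.1042, 0.6313]
J₁: ẑ×o_n = [0.1042, -0.2974, 0.0000], ω = ẑ
J2: z=[0.9945, 0.1045, 0.0000] o=[0.0721, -0.6862, 0.0000] → [0.0660, -0.6278, 0.6174, 0.9945, 0.1045, 0.0000]
J3: z=[0.1000, -0.9511, -0.2924] o=[0.2941, -0.7893, 0.4112] → [-0.0090, 0.1510, -0.4941, 0.1000, -0.9511, -0.2924]
J4: z=[-0.6559, -0.2839, 0.6994] o=[0.0722, -1.1271, 0.0660] → [-0.8759, 0.1122, -0.7759, -0.6559, -0.2839, 0.6994]
J5: z=[0.7366, -0.0385, 0.6752] o=[-0.0135, -0.6289, 0.1879] → [-0.3713, -0.5184, 0.3755, 0.7366, -0.0385, 0.6752]
q̇ = J⁺·V = [-0.8260, 0.0510, -0.8600, -0.0910, -0.4480]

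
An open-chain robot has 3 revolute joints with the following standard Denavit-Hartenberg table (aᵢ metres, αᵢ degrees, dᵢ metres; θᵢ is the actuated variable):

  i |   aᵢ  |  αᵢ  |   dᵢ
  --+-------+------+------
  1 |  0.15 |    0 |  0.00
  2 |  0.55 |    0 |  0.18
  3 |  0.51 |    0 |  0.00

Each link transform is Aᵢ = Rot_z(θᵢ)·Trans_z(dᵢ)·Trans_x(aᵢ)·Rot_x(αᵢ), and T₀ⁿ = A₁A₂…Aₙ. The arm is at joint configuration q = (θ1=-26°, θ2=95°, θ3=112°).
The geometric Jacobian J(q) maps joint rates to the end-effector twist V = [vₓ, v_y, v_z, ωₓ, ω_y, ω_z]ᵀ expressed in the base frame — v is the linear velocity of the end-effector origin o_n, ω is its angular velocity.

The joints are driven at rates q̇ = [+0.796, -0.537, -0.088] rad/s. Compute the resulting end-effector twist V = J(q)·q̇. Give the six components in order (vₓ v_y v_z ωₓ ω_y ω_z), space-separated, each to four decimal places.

o_n = [-0.1780, 0.4388, 0.1800]
J₁: ẑ×o_n = [-0.4388, -0.1780, 0.0000], ω = ẑ
J2: z=[0.0000, 0.0000, 1.0000] o=[0.1348, -0.0658, 0.0000] → [-0.5046, -0.3128, 0.0000, 0.0000, 0.0000, 1.0000]
J3: z=[0.0000, 0.0000, 1.0000] o=[0.3319, 0.4477, 0.1800] → [0.0089, -0.5099, 0.0000, 0.0000, 0.0000, 1.0000]
V = J·q̇ = [-0.0791, 0.0712, 0.0000, 0.0000, 0.0000, 0.1710]

-0.0791 0.0712 0.0000 0.0000 0.0000 0.1710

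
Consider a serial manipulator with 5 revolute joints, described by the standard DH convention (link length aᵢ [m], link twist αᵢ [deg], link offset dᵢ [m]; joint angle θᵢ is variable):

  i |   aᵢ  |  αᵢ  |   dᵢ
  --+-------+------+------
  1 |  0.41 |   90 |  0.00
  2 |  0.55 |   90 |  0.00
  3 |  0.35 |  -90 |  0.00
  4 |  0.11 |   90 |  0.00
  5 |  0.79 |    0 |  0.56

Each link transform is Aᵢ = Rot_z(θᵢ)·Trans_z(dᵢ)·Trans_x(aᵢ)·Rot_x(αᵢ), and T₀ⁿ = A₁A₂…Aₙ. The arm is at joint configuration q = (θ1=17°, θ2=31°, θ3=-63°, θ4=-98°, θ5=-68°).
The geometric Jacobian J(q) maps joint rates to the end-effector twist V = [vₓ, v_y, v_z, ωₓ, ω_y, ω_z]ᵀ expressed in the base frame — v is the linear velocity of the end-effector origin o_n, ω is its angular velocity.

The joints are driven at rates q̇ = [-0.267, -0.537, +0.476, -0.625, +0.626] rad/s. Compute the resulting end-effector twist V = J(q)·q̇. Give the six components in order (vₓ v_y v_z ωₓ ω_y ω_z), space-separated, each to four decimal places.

-0.0480 -0.0751 -0.0024 -0.5741 0.1051 -1.0321

o_n = [0.3412, 0.2088, -0.3917]
J₁: ẑ×o_n = [-0.2088, 0.3412, 0.0000], ω = ẑ
J2: z=[0.2924, -0.9563, 0.0000] o=[0.3921, 0.1199, 0.0000] → [0.3746, 0.1145, -0.0227, 0.2924, -0.9563, 0.0000]
J3: z=[0.4925, 0.1506, -0.8572] o=[0.8429, 0.2577, 0.2833] → [-0.1435, 0.7625, 0.0515, 0.4925, 0.1506, -0.8572]
J4: z=[0.8631, -0.2109, 0.4589] o=[0.8820, 0.5958, 0.3651] → [0.3371, 0.4050, -0.4480, 0.8631, -0.2109, 0.4589]
J5: z=[-0.1791, -0.9774, -0.1123] o=[0.9339, 0.5974, 0.2682] → [0.6013, -0.0516, -0.5098, -0.1791, -0.9774, -0.1123]
V = J·q̇ = [-0.0480, -0.0751, -0.0024, -0.5741, 0.1051, -1.0321]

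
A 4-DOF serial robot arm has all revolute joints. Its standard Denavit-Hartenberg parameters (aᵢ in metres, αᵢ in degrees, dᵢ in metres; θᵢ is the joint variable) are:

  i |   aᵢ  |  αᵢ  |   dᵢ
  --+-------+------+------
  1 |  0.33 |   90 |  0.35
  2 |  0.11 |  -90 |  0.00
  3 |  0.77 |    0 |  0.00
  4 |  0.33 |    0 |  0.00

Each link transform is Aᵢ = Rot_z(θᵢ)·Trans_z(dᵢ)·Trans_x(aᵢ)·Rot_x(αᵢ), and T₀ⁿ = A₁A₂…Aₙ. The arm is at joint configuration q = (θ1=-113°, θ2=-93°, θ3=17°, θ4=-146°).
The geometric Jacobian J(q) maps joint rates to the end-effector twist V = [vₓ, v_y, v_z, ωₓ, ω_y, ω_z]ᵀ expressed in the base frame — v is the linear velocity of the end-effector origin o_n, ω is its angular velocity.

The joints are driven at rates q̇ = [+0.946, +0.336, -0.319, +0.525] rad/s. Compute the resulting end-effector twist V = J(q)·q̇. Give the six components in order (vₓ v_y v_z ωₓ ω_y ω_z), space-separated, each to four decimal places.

o_n = [-0.1447, -0.2608, -0.2878]
J₁: ẑ×o_n = [0.2608, -0.1447, 0.0000], ω = ẑ
J2: z=[-0.9205, 0.3907, 0.0000] o=[-0.1289, -0.3038, 0.3500] → [-0.2492, -0.5871, -0.0334, -0.9205, 0.3907, 0.0000]
J3: z=[-0.3902, -0.9192, -0.0523] o=[-0.1267, -0.2985, 0.2402] → [0.4873, -0.2051, -0.0313, -0.3902, -0.9192, -0.0523]
J4: z=[-0.3902, -0.9192, -0.0523] o=[0.0956, -0.3510, -0.4952] → [-0.1859, 0.0935, -0.2561, -0.3902, -0.9192, -0.0523]
V = J·q̇ = [-0.0901, -0.2197, -0.1357, -0.3897, -0.0581, 0.9352]

-0.0901 -0.2197 -0.1357 -0.3897 -0.0581 0.9352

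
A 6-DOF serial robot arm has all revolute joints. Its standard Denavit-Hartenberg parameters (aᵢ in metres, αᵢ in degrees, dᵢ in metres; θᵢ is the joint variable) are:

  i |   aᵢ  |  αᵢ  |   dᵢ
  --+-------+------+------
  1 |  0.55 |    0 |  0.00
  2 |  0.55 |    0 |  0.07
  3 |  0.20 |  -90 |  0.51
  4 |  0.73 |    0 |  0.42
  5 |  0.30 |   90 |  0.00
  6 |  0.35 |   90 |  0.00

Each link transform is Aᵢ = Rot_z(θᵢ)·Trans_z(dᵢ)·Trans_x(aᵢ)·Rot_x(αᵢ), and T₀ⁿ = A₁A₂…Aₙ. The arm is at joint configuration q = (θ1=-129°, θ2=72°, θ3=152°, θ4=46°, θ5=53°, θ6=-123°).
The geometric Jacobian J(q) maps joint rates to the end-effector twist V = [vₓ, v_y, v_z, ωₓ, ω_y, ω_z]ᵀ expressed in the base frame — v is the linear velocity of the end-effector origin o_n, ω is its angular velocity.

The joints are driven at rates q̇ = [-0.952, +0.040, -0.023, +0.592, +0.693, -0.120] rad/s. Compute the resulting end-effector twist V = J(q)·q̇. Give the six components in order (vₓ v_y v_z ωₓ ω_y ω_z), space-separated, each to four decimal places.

-0.1793 -0.2141 -0.2434 -1.2698 -0.2301 -0.9162

o_n = [-0.2327, -0.2124, -0.0531]
J₁: ẑ×o_n = [0.2124, -0.2327, 0.0000], ω = ẑ
J2: z=[0.0000, 0.0000, 1.0000] o=[-0.3461, -0.4274, 0.0000] → [-0.2151, 0.1134, 0.0000, 0.0000, 0.0000, 1.0000]
J3: z=[0.0000, 0.0000, 1.0000] o=[-0.0466, -0.8887, 0.0700] → [-0.6763, -0.1861, 0.0000, 0.0000, 0.0000, 1.0000]
J4: z=[-0.9962, -0.0872, 0.0000] o=[-0.0640, -0.6895, 0.5800] → [0.0552, -0.6307, -0.4900, -0.9962, -0.0872, 0.0000]
J5: z=[-0.9962, -0.0872, 0.0000] o=[-0.5266, -0.2209, 0.0549] → [0.0094, -0.1076, 0.0171, -0.9962, -0.0872, 0.0000]
J6: z=[-0.0861, 0.9839, -0.1564] o=[-0.5225, -0.2676, -0.2414] → [0.1939, -0.0291, -0.2899, -0.0861, 0.9839, -0.1564]
V = J·q̇ = [-0.1793, -0.2141, -0.2434, -1.2698, -0.2301, -0.9162]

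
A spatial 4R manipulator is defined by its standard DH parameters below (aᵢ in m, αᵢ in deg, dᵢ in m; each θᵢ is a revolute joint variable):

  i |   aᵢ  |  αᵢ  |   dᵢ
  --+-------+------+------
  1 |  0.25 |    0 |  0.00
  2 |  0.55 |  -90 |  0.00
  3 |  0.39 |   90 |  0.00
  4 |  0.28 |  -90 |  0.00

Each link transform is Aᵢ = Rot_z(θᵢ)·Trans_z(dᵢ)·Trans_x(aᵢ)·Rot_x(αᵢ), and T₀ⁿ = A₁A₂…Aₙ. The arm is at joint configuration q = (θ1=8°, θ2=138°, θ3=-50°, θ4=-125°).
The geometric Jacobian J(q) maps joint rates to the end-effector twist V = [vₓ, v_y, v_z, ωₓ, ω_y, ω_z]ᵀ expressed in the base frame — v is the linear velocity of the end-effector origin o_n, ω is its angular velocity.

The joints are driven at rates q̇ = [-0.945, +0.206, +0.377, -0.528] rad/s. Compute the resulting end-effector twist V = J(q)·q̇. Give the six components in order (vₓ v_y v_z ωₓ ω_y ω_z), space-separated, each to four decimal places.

o_n = [-0.2024, 0.6150, 0.1757]
J₁: ẑ×o_n = [-0.6150, -0.2024, 0.0000], ω = ẑ
J2: z=[0.0000, 0.0000, 1.0000] o=[0.2476, 0.0348, 0.0000] → [-0.5802, -0.4500, 0.0000, 0.0000, 0.0000, 1.0000]
J3: z=[-0.5592, -0.8290, 0.0000] o=[-0.2084, 0.3423, 0.0000] → [-0.1457, 0.0983, -0.1475, -0.5592, -0.8290, 0.0000]
J4: z=[0.6351, -0.4284, 0.6428] o=[-0.4162, 0.4825, 0.2988] → [-0.0324, 0.2156, 0.1757, 0.6351, -0.4284, 0.6428]
V = J·q̇ = [0.4238, 0.0218, -0.1484, -0.5461, -0.0864, -1.0784]

0.4238 0.0218 -0.1484 -0.5461 -0.0864 -1.0784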